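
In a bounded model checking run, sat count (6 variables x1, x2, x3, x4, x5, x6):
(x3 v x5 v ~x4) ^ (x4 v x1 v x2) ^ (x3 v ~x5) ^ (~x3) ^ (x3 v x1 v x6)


CNF with 5 clauses over 6 vars (64 assignments).
An assignment satisfies CNF iff every clause has >=1 true literal.
Check each row (bits = x1,x2,x3,x4,x5,x6; clause T/F shown):
  row 0 [000000]: clauses=TFTTF -> 0
  row 1 [000001]: clauses=TFTTT -> 0
  row 2 [000010]: clauses=TFFTF -> 0
  row 3 [000011]: clauses=TFFTT -> 0
  row 4 [000100]: clauses=FTTTF -> 0
  (every remaining row is evaluated the same way; all 64 results are listed next)
Full result column, 8 rows per line (x1,x2,x3 fixed per line; x4,x5,x6 runs 000..111 left to right):
  rows 0-7 [x1,x2,x3=000]: 00000000  (ones: 0)
  rows 8-15 [x1,x2,x3=001]: 00000000  (ones: 0)
  rows 16-23 [x1,x2,x3=010]: 01000000  (ones: 1)
  rows 24-31 [x1,x2,x3=011]: 00000000  (ones: 0)
  rows 32-39 [x1,x2,x3=100]: 11000000  (ones: 2)
  rows 40-47 [x1,x2,x3=101]: 00000000  (ones: 0)
  rows 48-55 [x1,x2,x3=110]: 11000000  (ones: 2)
  rows 56-63 [x1,x2,x3=111]: 00000000  (ones: 0)
Satisfying assignments = 0+0+1+0+2+0+2+0 = 5

5


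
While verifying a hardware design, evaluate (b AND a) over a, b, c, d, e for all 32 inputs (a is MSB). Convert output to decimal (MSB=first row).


Formula: (b AND a) over a, b, c, d, e (32 rows)
Evaluate each row (bits = a,b,c,d,e, MSB first):
  row 0 [00000]: (0 AND 0) -> 0
  row 1 [00001]: (0 AND 0) -> 0
  row 2 [00010]: (0 AND 0) -> 0
  row 3 [00011]: (0 AND 0) -> 0
  row 4 [00100]: (0 AND 0) -> 0
  row 5 [00101]: (0 AND 0) -> 0
  row 6 [00110]: (0 AND 0) -> 0
  row 7 [00111]: (0 AND 0) -> 0
  row 8 [01000]: (1 AND 0) -> 0
  row 9 [01001]: (1 AND 0) -> 0
  row 10 [01010]: (1 AND 0) -> 0
  row 11 [01011]: (1 AND 0) -> 0
  row 12 [01100]: (1 AND 0) -> 0
  row 13 [01101]: (1 AND 0) -> 0
  row 14 [01110]: (1 AND 0) -> 0
  row 15 [01111]: (1 AND 0) -> 0
  row 16 [10000]: (0 AND 1) -> 0
  row 17 [10001]: (0 AND 1) -> 0
  row 18 [10010]: (0 AND 1) -> 0
  row 19 [10011]: (0 AND 1) -> 0
  row 20 [10100]: (0 AND 1) -> 0
  row 21 [10101]: (0 AND 1) -> 0
  row 22 [10110]: (0 AND 1) -> 0
  row 23 [10111]: (0 AND 1) -> 0
  row 24 [11000]: (1 AND 1) -> 1
  row 25 [11001]: (1 AND 1) -> 1
  row 26 [11010]: (1 AND 1) -> 1
  row 27 [11011]: (1 AND 1) -> 1
  row 28 [11100]: (1 AND 1) -> 1
  row 29 [11101]: (1 AND 1) -> 1
  row 30 [11110]: (1 AND 1) -> 1
  row 31 [11111]: (1 AND 1) -> 1
Full result column, 4 rows per line (a,b,c fixed per line; d,e runs 00..11 left to right):
  rows 0-3 [a,b,c=000]: 0000  = hex 0
  rows 4-7 [a,b,c=001]: 0000  = hex 0
  rows 8-11 [a,b,c=010]: 0000  = hex 0
  rows 12-15 [a,b,c=011]: 0000  = hex 0
  rows 16-19 [a,b,c=100]: 0000  = hex 0
  rows 20-23 [a,b,c=101]: 0000  = hex 0
  rows 24-27 [a,b,c=110]: 1111  = hex F
  rows 28-31 [a,b,c=111]: 1111  = hex F
Output column (row 0 .. row 31) = 00000000000000000000000011111111
Output column grouped in 4s = 0000 0000 0000 0000 0000 0000 1111 1111 = 0x000000FF
Convert to decimal digit by digit (value = value*16 + digit):
  0 -> 0
  0*16 + 0 = 0
  0*16 + 0 = 0
  0*16 + 0 = 0
  0*16 + 0 = 0
  0*16 + 0 = 0
  0*16 + 15 (F) = 15
  15*16 + 15 (F) = 255
Decimal = 255

255


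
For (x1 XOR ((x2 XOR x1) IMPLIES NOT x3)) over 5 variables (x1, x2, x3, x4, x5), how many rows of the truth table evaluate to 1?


Formula: (x1 XOR ((x2 XOR x1) IMPLIES NOT x3)) over 5 vars (32 rows)
Evaluate each row (x1, x2, x3, x4, x5 as bits, MSB first):
  row 0 [00000]: (0 XOR ((0 XOR 0) IMPLIES NOT 0)) -> 1
  row 1 [00001]: (0 XOR ((0 XOR 0) IMPLIES NOT 0)) -> 1
  row 2 [00010]: (0 XOR ((0 XOR 0) IMPLIES NOT 0)) -> 1
  row 3 [00011]: (0 XOR ((0 XOR 0) IMPLIES NOT 0)) -> 1
  row 4 [00100]: (0 XOR ((0 XOR 0) IMPLIES NOT 1)) -> 1
  row 5 [00101]: (0 XOR ((0 XOR 0) IMPLIES NOT 1)) -> 1
  row 6 [00110]: (0 XOR ((0 XOR 0) IMPLIES NOT 1)) -> 1
  row 7 [00111]: (0 XOR ((0 XOR 0) IMPLIES NOT 1)) -> 1
  row 8 [01000]: (0 XOR ((1 XOR 0) IMPLIES NOT 0)) -> 1
  row 9 [01001]: (0 XOR ((1 XOR 0) IMPLIES NOT 0)) -> 1
  row 10 [01010]: (0 XOR ((1 XOR 0) IMPLIES NOT 0)) -> 1
  row 11 [01011]: (0 XOR ((1 XOR 0) IMPLIES NOT 0)) -> 1
  row 12 [01100]: (0 XOR ((1 XOR 0) IMPLIES NOT 1)) -> 0
  row 13 [01101]: (0 XOR ((1 XOR 0) IMPLIES NOT 1)) -> 0
  row 14 [01110]: (0 XOR ((1 XOR 0) IMPLIES NOT 1)) -> 0
  row 15 [01111]: (0 XOR ((1 XOR 0) IMPLIES NOT 1)) -> 0
  row 16 [10000]: (1 XOR ((0 XOR 1) IMPLIES NOT 0)) -> 0
  row 17 [10001]: (1 XOR ((0 XOR 1) IMPLIES NOT 0)) -> 0
  row 18 [10010]: (1 XOR ((0 XOR 1) IMPLIES NOT 0)) -> 0
  row 19 [10011]: (1 XOR ((0 XOR 1) IMPLIES NOT 0)) -> 0
  row 20 [10100]: (1 XOR ((0 XOR 1) IMPLIES NOT 1)) -> 1
  row 21 [10101]: (1 XOR ((0 XOR 1) IMPLIES NOT 1)) -> 1
  row 22 [10110]: (1 XOR ((0 XOR 1) IMPLIES NOT 1)) -> 1
  row 23 [10111]: (1 XOR ((0 XOR 1) IMPLIES NOT 1)) -> 1
  row 24 [11000]: (1 XOR ((1 XOR 1) IMPLIES NOT 0)) -> 0
  row 25 [11001]: (1 XOR ((1 XOR 1) IMPLIES NOT 0)) -> 0
  row 26 [11010]: (1 XOR ((1 XOR 1) IMPLIES NOT 0)) -> 0
  row 27 [11011]: (1 XOR ((1 XOR 1) IMPLIES NOT 0)) -> 0
  row 28 [11100]: (1 XOR ((1 XOR 1) IMPLIES NOT 1)) -> 0
  row 29 [11101]: (1 XOR ((1 XOR 1) IMPLIES NOT 1)) -> 0
  row 30 [11110]: (1 XOR ((1 XOR 1) IMPLIES NOT 1)) -> 0
  row 31 [11111]: (1 XOR ((1 XOR 1) IMPLIES NOT 1)) -> 0
Full result column, 8 rows per line (x1,x2 fixed per line; x3,x4,x5 runs 000..111 left to right):
  rows 0-7 [x1,x2=00]: 11111111  (ones: 8)
  rows 8-15 [x1,x2=01]: 11110000  (ones: 4)
  rows 16-23 [x1,x2=10]: 00001111  (ones: 4)
  rows 24-31 [x1,x2=11]: 00000000  (ones: 0)
Count of 1-rows = 8+4+4+0 = 16

16


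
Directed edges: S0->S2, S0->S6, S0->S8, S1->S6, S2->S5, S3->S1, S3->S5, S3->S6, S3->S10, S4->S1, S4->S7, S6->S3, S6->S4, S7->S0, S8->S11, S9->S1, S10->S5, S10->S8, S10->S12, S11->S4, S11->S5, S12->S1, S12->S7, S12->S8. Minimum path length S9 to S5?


BFS layer-by-layer from S9:
  dist 0: {S9}
  dist 1: {S1}
  dist 2: {S6}
  dist 3: {S3, S4}
  dist 4: {S5, S7, S10}
  -> S5 reached at distance 4
Shortest path length = 4

4


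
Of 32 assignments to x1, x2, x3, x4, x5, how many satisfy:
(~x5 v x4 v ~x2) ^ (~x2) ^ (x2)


CNF with 3 clauses over 5 vars (32 assignments).
An assignment satisfies CNF iff every clause has >=1 true literal.
Check each row (bits = x1,x2,x3,x4,x5; clause T/F shown):
  row 0 [00000]: clauses=TTF -> 0
  row 1 [00001]: clauses=TTF -> 0
  row 2 [00010]: clauses=TTF -> 0
  row 3 [00011]: clauses=TTF -> 0
  row 4 [00100]: clauses=TTF -> 0
  row 5 [00101]: clauses=TTF -> 0
  row 6 [00110]: clauses=TTF -> 0
  row 7 [00111]: clauses=TTF -> 0
  row 8 [01000]: clauses=TFT -> 0
  row 9 [01001]: clauses=FFT -> 0
  row 10 [01010]: clauses=TFT -> 0
  row 11 [01011]: clauses=TFT -> 0
  row 12 [01100]: clauses=TFT -> 0
  row 13 [01101]: clauses=FFT -> 0
  row 14 [01110]: clauses=TFT -> 0
  row 15 [01111]: clauses=TFT -> 0
  row 16 [10000]: clauses=TTF -> 0
  row 17 [10001]: clauses=TTF -> 0
  row 18 [10010]: clauses=TTF -> 0
  row 19 [10011]: clauses=TTF -> 0
  row 20 [10100]: clauses=TTF -> 0
  row 21 [10101]: clauses=TTF -> 0
  row 22 [10110]: clauses=TTF -> 0
  row 23 [10111]: clauses=TTF -> 0
  row 24 [11000]: clauses=TFT -> 0
  row 25 [11001]: clauses=FFT -> 0
  row 26 [11010]: clauses=TFT -> 0
  row 27 [11011]: clauses=TFT -> 0
  row 28 [11100]: clauses=TFT -> 0
  row 29 [11101]: clauses=FFT -> 0
  row 30 [11110]: clauses=TFT -> 0
  row 31 [11111]: clauses=TFT -> 0
Full result column, 8 rows per line (x1,x2 fixed per line; x3,x4,x5 runs 000..111 left to right):
  rows 0-7 [x1,x2=00]: 00000000  (ones: 0)
  rows 8-15 [x1,x2=01]: 00000000  (ones: 0)
  rows 16-23 [x1,x2=10]: 00000000  (ones: 0)
  rows 24-31 [x1,x2=11]: 00000000  (ones: 0)
Satisfying assignments = 0+0+0+0 = 0

0


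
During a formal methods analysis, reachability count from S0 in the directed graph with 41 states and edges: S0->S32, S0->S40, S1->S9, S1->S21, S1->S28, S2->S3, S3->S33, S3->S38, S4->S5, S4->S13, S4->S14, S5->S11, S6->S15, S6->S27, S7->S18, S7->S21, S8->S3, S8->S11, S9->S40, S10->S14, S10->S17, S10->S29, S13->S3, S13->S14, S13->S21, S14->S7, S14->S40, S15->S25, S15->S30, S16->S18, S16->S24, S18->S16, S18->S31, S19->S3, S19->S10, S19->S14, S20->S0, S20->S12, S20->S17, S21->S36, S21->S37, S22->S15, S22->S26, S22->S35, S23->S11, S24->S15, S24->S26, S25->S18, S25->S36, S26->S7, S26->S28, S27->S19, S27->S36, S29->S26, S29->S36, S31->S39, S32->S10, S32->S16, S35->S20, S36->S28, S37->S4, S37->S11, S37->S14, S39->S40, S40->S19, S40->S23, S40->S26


BFS from S0:
  layer 0: {S0}
  layer 1: {S32, S40}
  layer 2: {S10, S16, S19, S23, S26}
  layer 3: {S3, S7, S11, S14, S17, S18, S24, S28, S29}
  layer 4: {S15, S21, S31, S33, S36, S38}
  layer 5: {S25, S30, S37, S39}
  layer 6: {S4}
  layer 7: {S5, S13}
Reachable set: {S0, S3, S4, S5, S7, S10, S11, S13, S14, S15, S16, S17, S18, S19, S21, S23, S24, S25, S26, S28, S29, S30, S31, S32, S33, S36, S37, S38, S39, S40}
Count = 30

30


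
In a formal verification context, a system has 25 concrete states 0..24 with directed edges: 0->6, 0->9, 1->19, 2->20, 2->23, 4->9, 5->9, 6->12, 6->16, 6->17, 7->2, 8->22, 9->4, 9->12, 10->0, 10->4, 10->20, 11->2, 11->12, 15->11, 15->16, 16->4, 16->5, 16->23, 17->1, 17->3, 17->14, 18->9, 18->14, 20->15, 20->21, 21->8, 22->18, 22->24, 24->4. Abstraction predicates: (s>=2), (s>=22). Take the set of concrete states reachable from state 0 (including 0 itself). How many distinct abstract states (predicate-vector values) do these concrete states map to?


BFS from 0:
Concrete reachable: {0, 1, 3, 4, 5, 6, 9, 12, 14, 16, 17, 19, 23}
Abstract via predicates (s>=2), (s>=22):
  (0,0) <- {0, 1}
  (1,0) <- {3, 4, 5, 6, 9, 12, 14, 16, 17, 19}
  (1,1) <- {23}
Distinct abstract states = 3

3


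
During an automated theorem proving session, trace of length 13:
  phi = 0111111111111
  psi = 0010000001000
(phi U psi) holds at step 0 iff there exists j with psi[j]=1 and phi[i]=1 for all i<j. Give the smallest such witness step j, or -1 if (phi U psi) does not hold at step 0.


(phi U psi) at 0: need smallest j with psi[j]=1 and phi[i]=1 for all i in [0,j).
Scan from step 0:
  step 0: phi=0 -> phi-prefix broken from here
  step 2: psi=1 but phi already failed -> not a witness
  step 9: psi=1 but phi already failed -> not a witness
  end of trace: no witness -> -1
Witness step = -1

-1


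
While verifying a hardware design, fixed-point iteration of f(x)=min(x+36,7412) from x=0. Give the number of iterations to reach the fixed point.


Step 1: x=0, cap=7412, increment=36
Step 2: x grows by 36 each step until capped at 7412; fixed point is x=7412
Step 3: iterations = ceil(7412/36) = 206

206


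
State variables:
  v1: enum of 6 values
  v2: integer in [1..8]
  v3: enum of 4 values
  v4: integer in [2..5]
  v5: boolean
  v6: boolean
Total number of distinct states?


State space = product of domain sizes of all variables.
Domain sizes:
  v1 (enum of 6 values): 6
  v2 (integer in [1..8]): 8
  v3 (enum of 4 values): 4
  v4 (integer in [2..5]): 4
  v5 (boolean): 2
  v6 (boolean): 2
Product = 6 * 8 * 4 * 4 * 2 * 2 = 3072

3072


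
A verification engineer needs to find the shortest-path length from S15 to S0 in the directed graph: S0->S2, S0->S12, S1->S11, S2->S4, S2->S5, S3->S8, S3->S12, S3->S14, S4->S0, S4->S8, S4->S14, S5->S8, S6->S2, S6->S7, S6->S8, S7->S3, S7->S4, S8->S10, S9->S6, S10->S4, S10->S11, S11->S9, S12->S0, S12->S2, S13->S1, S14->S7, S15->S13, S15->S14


BFS layer-by-layer from S15:
  dist 0: {S15}
  dist 1: {S13, S14}
  dist 2: {S1, S7}
  dist 3: {S3, S4, S11}
  dist 4: {S0, S8, S9, S12}
  -> S0 reached at distance 4
Shortest path length = 4

4


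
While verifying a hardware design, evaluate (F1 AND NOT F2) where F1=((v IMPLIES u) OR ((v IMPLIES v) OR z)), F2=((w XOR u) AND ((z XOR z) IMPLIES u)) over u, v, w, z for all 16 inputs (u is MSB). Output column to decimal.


F1 = ((v IMPLIES u) OR ((v IMPLIES v) OR z))
F2 = ((w XOR u) AND ((z XOR z) IMPLIES u))
Counterexample to F1=>F2 is where F1=1 and F2=0.
Evaluate each row (bits = u,v,w,z, MSB first):
  row 0 [0000]: F1=1 F2=0 -> F1&~F2 -> 1
  row 1 [0001]: F1=1 F2=0 -> F1&~F2 -> 1
  row 2 [0010]: F1=1 F2=1 -> F1&~F2 -> 0
  row 3 [0011]: F1=1 F2=1 -> F1&~F2 -> 0
  row 4 [0100]: F1=1 F2=0 -> F1&~F2 -> 1
  row 5 [0101]: F1=1 F2=0 -> F1&~F2 -> 1
  row 6 [0110]: F1=1 F2=1 -> F1&~F2 -> 0
  row 7 [0111]: F1=1 F2=1 -> F1&~F2 -> 0
  row 8 [1000]: F1=1 F2=1 -> F1&~F2 -> 0
  row 9 [1001]: F1=1 F2=1 -> F1&~F2 -> 0
  row 10 [1010]: F1=1 F2=0 -> F1&~F2 -> 1
  row 11 [1011]: F1=1 F2=0 -> F1&~F2 -> 1
  row 12 [1100]: F1=1 F2=1 -> F1&~F2 -> 0
  row 13 [1101]: F1=1 F2=1 -> F1&~F2 -> 0
  row 14 [1110]: F1=1 F2=0 -> F1&~F2 -> 1
  row 15 [1111]: F1=1 F2=0 -> F1&~F2 -> 1
Full result column, 4 rows per line (u,v fixed per line; w,z runs 00..11 left to right):
  rows 0-3 [u,v=00]: 1100  = hex C
  rows 4-7 [u,v=01]: 1100  = hex C
  rows 8-11 [u,v=10]: 0011  = hex 3
  rows 12-15 [u,v=11]: 0011  = hex 3
Counterexample vector (row 0 .. row 15) = 1100110000110011
Output column grouped in 4s = 1100 1100 0011 0011 = 0xCC33
Convert to decimal digit by digit (value = value*16 + digit):
  C -> 12
  12*16 + 12 (C) = 204
  204*16 + 3 = 3267
  3267*16 + 3 = 52275
Decimal = 52275

52275


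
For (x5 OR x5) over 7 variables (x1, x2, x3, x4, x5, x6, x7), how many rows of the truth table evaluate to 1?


Formula: (x5 OR x5) over 7 vars (128 rows)
Evaluate each row (x1, x2, x3, x4, x5, x6, x7 as bits, MSB first):
  row 0 [0000000]: (0 OR 0) -> 0
  row 1 [0000001]: (0 OR 0) -> 0
  row 2 [0000010]: (0 OR 0) -> 0
  row 3 [0000011]: (0 OR 0) -> 0
  row 4 [0000100]: (1 OR 1) -> 1
  (every remaining row is evaluated the same way; all 128 results are listed next)
Full result column, 8 rows per line (x1,x2,x3,x4 fixed per line; x5,x6,x7 runs 000..111 left to right):
  rows 0-7 [x1,x2,x3,x4=0000]: 00001111  (ones: 4)
  rows 8-15 [x1,x2,x3,x4=0001]: 00001111  (ones: 4)
  rows 16-23 [x1,x2,x3,x4=0010]: 00001111  (ones: 4)
  rows 24-31 [x1,x2,x3,x4=0011]: 00001111  (ones: 4)
  rows 32-39 [x1,x2,x3,x4=0100]: 00001111  (ones: 4)
  rows 40-47 [x1,x2,x3,x4=0101]: 00001111  (ones: 4)
  rows 48-55 [x1,x2,x3,x4=0110]: 00001111  (ones: 4)
  rows 56-63 [x1,x2,x3,x4=0111]: 00001111  (ones: 4)
  rows 64-71 [x1,x2,x3,x4=1000]: 00001111  (ones: 4)
  rows 72-79 [x1,x2,x3,x4=1001]: 00001111  (ones: 4)
  rows 80-87 [x1,x2,x3,x4=1010]: 00001111  (ones: 4)
  rows 88-95 [x1,x2,x3,x4=1011]: 00001111  (ones: 4)
  rows 96-103 [x1,x2,x3,x4=1100]: 00001111  (ones: 4)
  rows 104-111 [x1,x2,x3,x4=1101]: 00001111  (ones: 4)
  rows 112-119 [x1,x2,x3,x4=1110]: 00001111  (ones: 4)
  rows 120-127 [x1,x2,x3,x4=1111]: 00001111  (ones: 4)
Count of 1-rows = 4+4+4+4+4+4+4+4+4+4+4+4+4+4+4+4 = 64

64


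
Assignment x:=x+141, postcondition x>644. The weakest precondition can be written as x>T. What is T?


Formula: wp(x:=E, P) = P[E/x] (substitute E for x in postcondition)
Step 1: Postcondition: x>644
Step 2: Substitute x+141 for x: x+141>644
Step 3: Solve for x: x > 644-141 = 503

503


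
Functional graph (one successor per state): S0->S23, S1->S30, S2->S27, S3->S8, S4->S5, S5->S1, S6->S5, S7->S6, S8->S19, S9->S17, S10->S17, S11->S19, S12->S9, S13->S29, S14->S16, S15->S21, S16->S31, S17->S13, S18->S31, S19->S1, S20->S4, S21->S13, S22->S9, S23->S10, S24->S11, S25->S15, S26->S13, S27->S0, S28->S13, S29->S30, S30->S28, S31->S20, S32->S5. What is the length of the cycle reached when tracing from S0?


Trace from S0 until a state repeats:
  S0 -> S23 -> S10 -> S17 -> S13 -> S29 -> S30 -> S28 -> S13
S13 first seen at step 4, revisited at step 8.
Cycle length = 8 - 4 = 4

4


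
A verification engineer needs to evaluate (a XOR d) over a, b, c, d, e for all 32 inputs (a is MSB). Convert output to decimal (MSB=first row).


Formula: (a XOR d) over a, b, c, d, e (32 rows)
Evaluate each row (bits = a,b,c,d,e, MSB first):
  row 0 [00000]: (0 XOR 0) -> 0
  row 1 [00001]: (0 XOR 0) -> 0
  row 2 [00010]: (0 XOR 1) -> 1
  row 3 [00011]: (0 XOR 1) -> 1
  row 4 [00100]: (0 XOR 0) -> 0
  row 5 [00101]: (0 XOR 0) -> 0
  row 6 [00110]: (0 XOR 1) -> 1
  row 7 [00111]: (0 XOR 1) -> 1
  row 8 [01000]: (0 XOR 0) -> 0
  row 9 [01001]: (0 XOR 0) -> 0
  row 10 [01010]: (0 XOR 1) -> 1
  row 11 [01011]: (0 XOR 1) -> 1
  row 12 [01100]: (0 XOR 0) -> 0
  row 13 [01101]: (0 XOR 0) -> 0
  row 14 [01110]: (0 XOR 1) -> 1
  row 15 [01111]: (0 XOR 1) -> 1
  row 16 [10000]: (1 XOR 0) -> 1
  row 17 [10001]: (1 XOR 0) -> 1
  row 18 [10010]: (1 XOR 1) -> 0
  row 19 [10011]: (1 XOR 1) -> 0
  row 20 [10100]: (1 XOR 0) -> 1
  row 21 [10101]: (1 XOR 0) -> 1
  row 22 [10110]: (1 XOR 1) -> 0
  row 23 [10111]: (1 XOR 1) -> 0
  row 24 [11000]: (1 XOR 0) -> 1
  row 25 [11001]: (1 XOR 0) -> 1
  row 26 [11010]: (1 XOR 1) -> 0
  row 27 [11011]: (1 XOR 1) -> 0
  row 28 [11100]: (1 XOR 0) -> 1
  row 29 [11101]: (1 XOR 0) -> 1
  row 30 [11110]: (1 XOR 1) -> 0
  row 31 [11111]: (1 XOR 1) -> 0
Full result column, 4 rows per line (a,b,c fixed per line; d,e runs 00..11 left to right):
  rows 0-3 [a,b,c=000]: 0011  = hex 3
  rows 4-7 [a,b,c=001]: 0011  = hex 3
  rows 8-11 [a,b,c=010]: 0011  = hex 3
  rows 12-15 [a,b,c=011]: 0011  = hex 3
  rows 16-19 [a,b,c=100]: 1100  = hex C
  rows 20-23 [a,b,c=101]: 1100  = hex C
  rows 24-27 [a,b,c=110]: 1100  = hex C
  rows 28-31 [a,b,c=111]: 1100  = hex C
Output column (row 0 .. row 31) = 00110011001100111100110011001100
Output column grouped in 4s = 0011 0011 0011 0011 1100 1100 1100 1100 = 0x3333CCCC
Convert to decimal digit by digit (value = value*16 + digit):
  3 -> 3
  3*16 + 3 = 51
  51*16 + 3 = 819
  819*16 + 3 = 13107
  13107*16 + 12 (C) = 209724
  209724*16 + 12 (C) = 3355596
  3355596*16 + 12 (C) = 53689548
  53689548*16 + 12 (C) = 859032780
Decimal = 859032780

859032780


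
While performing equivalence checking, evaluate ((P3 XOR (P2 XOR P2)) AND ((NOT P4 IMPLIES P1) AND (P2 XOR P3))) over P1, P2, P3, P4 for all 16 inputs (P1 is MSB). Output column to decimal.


Formula: ((P3 XOR (P2 XOR P2)) AND ((NOT P4 IMPLIES P1) AND (P2 XOR P3))) over P1, P2, P3, P4 (16 rows)
Evaluate each row (bits = P1,P2,P3,P4, MSB first):
  row 0 [0000]: ((0 XOR (0 XOR 0)) AND ((NOT 0 IMPLIES 0) AND (0 XOR 0))) -> 0
  row 1 [0001]: ((0 XOR (0 XOR 0)) AND ((NOT 1 IMPLIES 0) AND (0 XOR 0))) -> 0
  row 2 [0010]: ((1 XOR (0 XOR 0)) AND ((NOT 0 IMPLIES 0) AND (0 XOR 1))) -> 0
  row 3 [0011]: ((1 XOR (0 XOR 0)) AND ((NOT 1 IMPLIES 0) AND (0 XOR 1))) -> 1
  row 4 [0100]: ((0 XOR (1 XOR 1)) AND ((NOT 0 IMPLIES 0) AND (1 XOR 0))) -> 0
  row 5 [0101]: ((0 XOR (1 XOR 1)) AND ((NOT 1 IMPLIES 0) AND (1 XOR 0))) -> 0
  row 6 [0110]: ((1 XOR (1 XOR 1)) AND ((NOT 0 IMPLIES 0) AND (1 XOR 1))) -> 0
  row 7 [0111]: ((1 XOR (1 XOR 1)) AND ((NOT 1 IMPLIES 0) AND (1 XOR 1))) -> 0
  row 8 [1000]: ((0 XOR (0 XOR 0)) AND ((NOT 0 IMPLIES 1) AND (0 XOR 0))) -> 0
  row 9 [1001]: ((0 XOR (0 XOR 0)) AND ((NOT 1 IMPLIES 1) AND (0 XOR 0))) -> 0
  row 10 [1010]: ((1 XOR (0 XOR 0)) AND ((NOT 0 IMPLIES 1) AND (0 XOR 1))) -> 1
  row 11 [1011]: ((1 XOR (0 XOR 0)) AND ((NOT 1 IMPLIES 1) AND (0 XOR 1))) -> 1
  row 12 [1100]: ((0 XOR (1 XOR 1)) AND ((NOT 0 IMPLIES 1) AND (1 XOR 0))) -> 0
  row 13 [1101]: ((0 XOR (1 XOR 1)) AND ((NOT 1 IMPLIES 1) AND (1 XOR 0))) -> 0
  row 14 [1110]: ((1 XOR (1 XOR 1)) AND ((NOT 0 IMPLIES 1) AND (1 XOR 1))) -> 0
  row 15 [1111]: ((1 XOR (1 XOR 1)) AND ((NOT 1 IMPLIES 1) AND (1 XOR 1))) -> 0
Full result column, 4 rows per line (P1,P2 fixed per line; P3,P4 runs 00..11 left to right):
  rows 0-3 [P1,P2=00]: 0001  = hex 1
  rows 4-7 [P1,P2=01]: 0000  = hex 0
  rows 8-11 [P1,P2=10]: 0011  = hex 3
  rows 12-15 [P1,P2=11]: 0000  = hex 0
Output column (row 0 .. row 15) = 0001000000110000
Output column grouped in 4s = 0001 0000 0011 0000 = 0x1030
Convert to decimal digit by digit (value = value*16 + digit):
  1 -> 1
  1*16 + 0 = 16
  16*16 + 3 = 259
  259*16 + 0 = 4144
Decimal = 4144

4144


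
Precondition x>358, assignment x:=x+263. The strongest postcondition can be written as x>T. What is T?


Formula: sp(P, x:=E) = exists old_x. (x = E[old_x/x]) AND P[old_x/x] (old_x is the value of x before the assignment; eliminate old_x by solving x = E[old_x/x] for old_x)
Step 1: Precondition P: x>358, i.e. old_x > 358
Step 2: Assignment gives x = old_x + 263, so old_x = x - 263
Step 3: Substitute into P: x - 263 > 358
Step 4: Simplify: x > 358+263 = 621

621


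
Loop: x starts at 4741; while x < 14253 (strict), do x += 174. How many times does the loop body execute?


Step 1: x goes from 4741 toward 14253 by 174; the body runs while x<14253, so iterations = ceil((bound-start)/step)
Step 2: Distance=9512
Step 3: ceil(9512/174)=55

55


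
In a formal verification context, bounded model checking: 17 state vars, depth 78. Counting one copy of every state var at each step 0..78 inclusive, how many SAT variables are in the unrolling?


BMC unrolls to depth k, creating one copy of each state var for steps 0..k.
Step count = 78 + 1 = 79 (steps 0 through 78)
Vars per step = 17
Total = 17 * 79 = 1343

1343


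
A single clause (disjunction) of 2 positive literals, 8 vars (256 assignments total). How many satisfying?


Step 1: Total=2^8=256
Step 2: Unsat when all 2 false: 2^6=64
Step 3: Sat=256-64=192

192


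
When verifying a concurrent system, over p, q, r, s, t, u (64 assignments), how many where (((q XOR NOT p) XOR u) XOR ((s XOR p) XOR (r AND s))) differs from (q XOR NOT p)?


F1 = (((q XOR NOT p) XOR u) XOR ((s XOR p) XOR (r AND s)))
F2 = (q XOR NOT p)
Evaluate both on each of 64 rows (bits = p,q,r,s,t,u):
  row 0 [000000]: F1=1 F2=1 -> 0
  row 1 [000001]: F1=0 F2=1 (differ) -> 1
  row 2 [000010]: F1=1 F2=1 -> 0
  row 3 [000011]: F1=0 F2=1 (differ) -> 1
  row 4 [000100]: F1=0 F2=1 (differ) -> 1
  (every remaining row is evaluated the same way; all 64 results are listed next)
Full result column, 8 rows per line (p,q,r fixed per line; s,t,u runs 000..111 left to right):
  rows 0-7 [p,q,r=000]: 01011010  (ones: 4)
  rows 8-15 [p,q,r=001]: 01010101  (ones: 4)
  rows 16-23 [p,q,r=010]: 01011010  (ones: 4)
  rows 24-31 [p,q,r=011]: 01010101  (ones: 4)
  rows 32-39 [p,q,r=100]: 10100101  (ones: 4)
  rows 40-47 [p,q,r=101]: 10101010  (ones: 4)
  rows 48-55 [p,q,r=110]: 10100101  (ones: 4)
  rows 56-63 [p,q,r=111]: 10101010  (ones: 4)
Disagreements = 4+4+4+4+4+4+4+4 = 32

32


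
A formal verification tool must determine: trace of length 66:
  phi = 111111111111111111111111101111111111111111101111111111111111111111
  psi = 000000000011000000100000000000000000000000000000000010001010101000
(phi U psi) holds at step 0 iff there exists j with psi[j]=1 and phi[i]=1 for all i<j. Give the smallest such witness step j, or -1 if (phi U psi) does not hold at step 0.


(phi U psi) at 0: need smallest j with psi[j]=1 and phi[i]=1 for all i in [0,j).
Scan from step 0:
  step 0: phi=1, psi=0 -> continue
  step 1: phi=1, psi=0 -> continue
  step 2: phi=1, psi=0 -> continue
  step 3: phi=1, psi=0 -> continue
  step 10: psi=1 and phi held for [0,10) -> witness found
Witness step = 10

10


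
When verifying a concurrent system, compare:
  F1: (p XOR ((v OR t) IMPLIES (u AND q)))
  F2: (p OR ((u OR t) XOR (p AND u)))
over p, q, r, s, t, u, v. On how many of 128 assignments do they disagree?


F1 = (p XOR ((v OR t) IMPLIES (u AND q)))
F2 = (p OR ((u OR t) XOR (p AND u)))
Evaluate both on each of 128 rows (bits = p,q,r,s,t,u,v):
  row 0 [0000000]: F1=1 F2=0 (differ) -> 1
  row 1 [0000001]: F1=0 F2=0 -> 0
  row 2 [0000010]: F1=1 F2=1 -> 0
  row 3 [0000011]: F1=0 F2=1 (differ) -> 1
  row 4 [0000100]: F1=0 F2=1 (differ) -> 1
  (every remaining row is evaluated the same way; all 128 results are listed next)
Full result column, 8 rows per line (p,q,r,s fixed per line; t,u,v runs 000..111 left to right):
  rows 0-7 [p,q,r,s=0000]: 10011111  (ones: 6)
  rows 8-15 [p,q,r,s=0001]: 10011111  (ones: 6)
  rows 16-23 [p,q,r,s=0010]: 10011111  (ones: 6)
  rows 24-31 [p,q,r,s=0011]: 10011111  (ones: 6)
  rows 32-39 [p,q,r,s=0100]: 10001100  (ones: 3)
  rows 40-47 [p,q,r,s=0101]: 10001100  (ones: 3)
  rows 48-55 [p,q,r,s=0110]: 10001100  (ones: 3)
  rows 56-63 [p,q,r,s=0111]: 10001100  (ones: 3)
  rows 64-71 [p,q,r,s=1000]: 10100000  (ones: 2)
  rows 72-79 [p,q,r,s=1001]: 10100000  (ones: 2)
  rows 80-87 [p,q,r,s=1010]: 10100000  (ones: 2)
  rows 88-95 [p,q,r,s=1011]: 10100000  (ones: 2)
  rows 96-103 [p,q,r,s=1100]: 10110011  (ones: 5)
  rows 104-111 [p,q,r,s=1101]: 10110011  (ones: 5)
  rows 112-119 [p,q,r,s=1110]: 10110011  (ones: 5)
  rows 120-127 [p,q,r,s=1111]: 10110011  (ones: 5)
Disagreements = 6+6+6+6+3+3+3+3+2+2+2+2+5+5+5+5 = 64

64


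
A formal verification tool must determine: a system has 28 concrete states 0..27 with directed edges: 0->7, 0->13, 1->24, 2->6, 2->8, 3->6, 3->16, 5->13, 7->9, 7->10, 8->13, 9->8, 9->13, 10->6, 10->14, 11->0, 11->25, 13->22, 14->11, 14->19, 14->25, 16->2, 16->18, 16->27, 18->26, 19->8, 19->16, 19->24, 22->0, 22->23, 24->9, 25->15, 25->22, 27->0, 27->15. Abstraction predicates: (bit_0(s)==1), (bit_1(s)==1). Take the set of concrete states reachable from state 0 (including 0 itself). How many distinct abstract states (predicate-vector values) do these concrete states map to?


BFS from 0:
Concrete reachable: {0, 2, 6, 7, 8, 9, 10, 11, 13, 14, 15, 16, 18, 19, 22, 23, 24, 25, 26, 27}
Abstract via predicates (bit_0(s)==1), (bit_1(s)==1):
  (0,0) <- {0, 8, 16, 24}
  (0,1) <- {2, 6, 10, 14, 18, 22, 26}
  (1,0) <- {9, 13, 25}
  (1,1) <- {7, 11, 15, 19, 23, 27}
Distinct abstract states = 4

4


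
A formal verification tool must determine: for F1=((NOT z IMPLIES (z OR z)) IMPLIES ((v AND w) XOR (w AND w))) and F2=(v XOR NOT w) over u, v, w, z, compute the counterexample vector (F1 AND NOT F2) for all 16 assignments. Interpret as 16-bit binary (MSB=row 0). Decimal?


F1 = ((NOT z IMPLIES (z OR z)) IMPLIES ((v AND w) XOR (w AND w)))
F2 = (v XOR NOT w)
Counterexample to F1=>F2 is where F1=1 and F2=0.
Evaluate each row (bits = u,v,w,z, MSB first):
  row 0 [0000]: F1=1 F2=1 -> F1&~F2 -> 0
  row 1 [0001]: F1=0 F2=1 -> F1&~F2 -> 0
  row 2 [0010]: F1=1 F2=0 -> F1&~F2 -> 1
  row 3 [0011]: F1=1 F2=0 -> F1&~F2 -> 1
  row 4 [0100]: F1=1 F2=0 -> F1&~F2 -> 1
  row 5 [0101]: F1=0 F2=0 -> F1&~F2 -> 0
  row 6 [0110]: F1=1 F2=1 -> F1&~F2 -> 0
  row 7 [0111]: F1=0 F2=1 -> F1&~F2 -> 0
  row 8 [1000]: F1=1 F2=1 -> F1&~F2 -> 0
  row 9 [1001]: F1=0 F2=1 -> F1&~F2 -> 0
  row 10 [1010]: F1=1 F2=0 -> F1&~F2 -> 1
  row 11 [1011]: F1=1 F2=0 -> F1&~F2 -> 1
  row 12 [1100]: F1=1 F2=0 -> F1&~F2 -> 1
  row 13 [1101]: F1=0 F2=0 -> F1&~F2 -> 0
  row 14 [1110]: F1=1 F2=1 -> F1&~F2 -> 0
  row 15 [1111]: F1=0 F2=1 -> F1&~F2 -> 0
Full result column, 4 rows per line (u,v fixed per line; w,z runs 00..11 left to right):
  rows 0-3 [u,v=00]: 0011  = hex 3
  rows 4-7 [u,v=01]: 1000  = hex 8
  rows 8-11 [u,v=10]: 0011  = hex 3
  rows 12-15 [u,v=11]: 1000  = hex 8
Counterexample vector (row 0 .. row 15) = 0011100000111000
Output column grouped in 4s = 0011 1000 0011 1000 = 0x3838
Convert to decimal digit by digit (value = value*16 + digit):
  3 -> 3
  3*16 + 8 = 56
  56*16 + 3 = 899
  899*16 + 8 = 14392
Decimal = 14392

14392


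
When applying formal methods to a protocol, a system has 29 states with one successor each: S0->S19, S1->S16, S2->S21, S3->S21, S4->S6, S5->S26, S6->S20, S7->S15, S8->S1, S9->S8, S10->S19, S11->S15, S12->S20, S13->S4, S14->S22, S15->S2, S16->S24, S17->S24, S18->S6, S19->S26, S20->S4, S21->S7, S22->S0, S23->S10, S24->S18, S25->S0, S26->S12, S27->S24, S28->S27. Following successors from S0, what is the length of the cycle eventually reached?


Trace from S0 until a state repeats:
  S0 -> S19 -> S26 -> S12 -> S20 -> S4 -> S6 -> S20
S20 first seen at step 4, revisited at step 7.
Cycle length = 7 - 4 = 3

3


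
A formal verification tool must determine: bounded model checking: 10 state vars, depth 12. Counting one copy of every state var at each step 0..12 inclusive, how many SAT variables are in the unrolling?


BMC unrolls to depth k, creating one copy of each state var for steps 0..k.
Step count = 12 + 1 = 13 (steps 0 through 12)
Vars per step = 10
Total = 10 * 13 = 130

130


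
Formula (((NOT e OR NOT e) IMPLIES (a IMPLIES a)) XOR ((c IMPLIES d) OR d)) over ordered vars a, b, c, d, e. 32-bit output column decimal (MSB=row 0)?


Formula: (((NOT e OR NOT e) IMPLIES (a IMPLIES a)) XOR ((c IMPLIES d) OR d)) over a, b, c, d, e (32 rows)
Evaluate each row (bits = a,b,c,d,e, MSB first):
  row 0 [00000]: (((NOT 0 OR NOT 0) IMPLIES (0 IMPLIES 0)) XOR ((0 IMPLIES 0) OR 0)) -> 0
  row 1 [00001]: (((NOT 1 OR NOT 1) IMPLIES (0 IMPLIES 0)) XOR ((0 IMPLIES 0) OR 0)) -> 0
  row 2 [00010]: (((NOT 0 OR NOT 0) IMPLIES (0 IMPLIES 0)) XOR ((0 IMPLIES 1) OR 1)) -> 0
  row 3 [00011]: (((NOT 1 OR NOT 1) IMPLIES (0 IMPLIES 0)) XOR ((0 IMPLIES 1) OR 1)) -> 0
  row 4 [00100]: (((NOT 0 OR NOT 0) IMPLIES (0 IMPLIES 0)) XOR ((1 IMPLIES 0) OR 0)) -> 1
  row 5 [00101]: (((NOT 1 OR NOT 1) IMPLIES (0 IMPLIES 0)) XOR ((1 IMPLIES 0) OR 0)) -> 1
  row 6 [00110]: (((NOT 0 OR NOT 0) IMPLIES (0 IMPLIES 0)) XOR ((1 IMPLIES 1) OR 1)) -> 0
  row 7 [00111]: (((NOT 1 OR NOT 1) IMPLIES (0 IMPLIES 0)) XOR ((1 IMPLIES 1) OR 1)) -> 0
  row 8 [01000]: (((NOT 0 OR NOT 0) IMPLIES (0 IMPLIES 0)) XOR ((0 IMPLIES 0) OR 0)) -> 0
  row 9 [01001]: (((NOT 1 OR NOT 1) IMPLIES (0 IMPLIES 0)) XOR ((0 IMPLIES 0) OR 0)) -> 0
  row 10 [01010]: (((NOT 0 OR NOT 0) IMPLIES (0 IMPLIES 0)) XOR ((0 IMPLIES 1) OR 1)) -> 0
  row 11 [01011]: (((NOT 1 OR NOT 1) IMPLIES (0 IMPLIES 0)) XOR ((0 IMPLIES 1) OR 1)) -> 0
  row 12 [01100]: (((NOT 0 OR NOT 0) IMPLIES (0 IMPLIES 0)) XOR ((1 IMPLIES 0) OR 0)) -> 1
  row 13 [01101]: (((NOT 1 OR NOT 1) IMPLIES (0 IMPLIES 0)) XOR ((1 IMPLIES 0) OR 0)) -> 1
  row 14 [01110]: (((NOT 0 OR NOT 0) IMPLIES (0 IMPLIES 0)) XOR ((1 IMPLIES 1) OR 1)) -> 0
  row 15 [01111]: (((NOT 1 OR NOT 1) IMPLIES (0 IMPLIES 0)) XOR ((1 IMPLIES 1) OR 1)) -> 0
  row 16 [10000]: (((NOT 0 OR NOT 0) IMPLIES (1 IMPLIES 1)) XOR ((0 IMPLIES 0) OR 0)) -> 0
  row 17 [10001]: (((NOT 1 OR NOT 1) IMPLIES (1 IMPLIES 1)) XOR ((0 IMPLIES 0) OR 0)) -> 0
  row 18 [10010]: (((NOT 0 OR NOT 0) IMPLIES (1 IMPLIES 1)) XOR ((0 IMPLIES 1) OR 1)) -> 0
  row 19 [10011]: (((NOT 1 OR NOT 1) IMPLIES (1 IMPLIES 1)) XOR ((0 IMPLIES 1) OR 1)) -> 0
  row 20 [10100]: (((NOT 0 OR NOT 0) IMPLIES (1 IMPLIES 1)) XOR ((1 IMPLIES 0) OR 0)) -> 1
  row 21 [10101]: (((NOT 1 OR NOT 1) IMPLIES (1 IMPLIES 1)) XOR ((1 IMPLIES 0) OR 0)) -> 1
  row 22 [10110]: (((NOT 0 OR NOT 0) IMPLIES (1 IMPLIES 1)) XOR ((1 IMPLIES 1) OR 1)) -> 0
  row 23 [10111]: (((NOT 1 OR NOT 1) IMPLIES (1 IMPLIES 1)) XOR ((1 IMPLIES 1) OR 1)) -> 0
  row 24 [11000]: (((NOT 0 OR NOT 0) IMPLIES (1 IMPLIES 1)) XOR ((0 IMPLIES 0) OR 0)) -> 0
  row 25 [11001]: (((NOT 1 OR NOT 1) IMPLIES (1 IMPLIES 1)) XOR ((0 IMPLIES 0) OR 0)) -> 0
  row 26 [11010]: (((NOT 0 OR NOT 0) IMPLIES (1 IMPLIES 1)) XOR ((0 IMPLIES 1) OR 1)) -> 0
  row 27 [11011]: (((NOT 1 OR NOT 1) IMPLIES (1 IMPLIES 1)) XOR ((0 IMPLIES 1) OR 1)) -> 0
  row 28 [11100]: (((NOT 0 OR NOT 0) IMPLIES (1 IMPLIES 1)) XOR ((1 IMPLIES 0) OR 0)) -> 1
  row 29 [11101]: (((NOT 1 OR NOT 1) IMPLIES (1 IMPLIES 1)) XOR ((1 IMPLIES 0) OR 0)) -> 1
  row 30 [11110]: (((NOT 0 OR NOT 0) IMPLIES (1 IMPLIES 1)) XOR ((1 IMPLIES 1) OR 1)) -> 0
  row 31 [11111]: (((NOT 1 OR NOT 1) IMPLIES (1 IMPLIES 1)) XOR ((1 IMPLIES 1) OR 1)) -> 0
Full result column, 4 rows per line (a,b,c fixed per line; d,e runs 00..11 left to right):
  rows 0-3 [a,b,c=000]: 0000  = hex 0
  rows 4-7 [a,b,c=001]: 1100  = hex C
  rows 8-11 [a,b,c=010]: 0000  = hex 0
  rows 12-15 [a,b,c=011]: 1100  = hex C
  rows 16-19 [a,b,c=100]: 0000  = hex 0
  rows 20-23 [a,b,c=101]: 1100  = hex C
  rows 24-27 [a,b,c=110]: 0000  = hex 0
  rows 28-31 [a,b,c=111]: 1100  = hex C
Output column (row 0 .. row 31) = 00001100000011000000110000001100
Output column grouped in 4s = 0000 1100 0000 1100 0000 1100 0000 1100 = 0x0C0C0C0C
Convert to decimal digit by digit (value = value*16 + digit):
  0 -> 0
  0*16 + 12 (C) = 12
  12*16 + 0 = 192
  192*16 + 12 (C) = 3084
  3084*16 + 0 = 49344
  49344*16 + 12 (C) = 789516
  789516*16 + 0 = 12632256
  12632256*16 + 12 (C) = 202116108
Decimal = 202116108

202116108


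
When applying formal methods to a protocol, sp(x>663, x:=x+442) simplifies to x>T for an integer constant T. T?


Formula: sp(P, x:=E) = exists old_x. (x = E[old_x/x]) AND P[old_x/x] (old_x is the value of x before the assignment; eliminate old_x by solving x = E[old_x/x] for old_x)
Step 1: Precondition P: x>663, i.e. old_x > 663
Step 2: Assignment gives x = old_x + 442, so old_x = x - 442
Step 3: Substitute into P: x - 442 > 663
Step 4: Simplify: x > 663+442 = 1105

1105


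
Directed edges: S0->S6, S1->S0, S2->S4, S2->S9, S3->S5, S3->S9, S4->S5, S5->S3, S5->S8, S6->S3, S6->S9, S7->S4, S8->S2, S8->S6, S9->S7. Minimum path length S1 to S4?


BFS layer-by-layer from S1:
  dist 0: {S1}
  dist 1: {S0}
  dist 2: {S6}
  dist 3: {S3, S9}
  dist 4: {S5, S7}
  dist 5: {S4, S8}
  -> S4 reached at distance 5
Shortest path length = 5

5


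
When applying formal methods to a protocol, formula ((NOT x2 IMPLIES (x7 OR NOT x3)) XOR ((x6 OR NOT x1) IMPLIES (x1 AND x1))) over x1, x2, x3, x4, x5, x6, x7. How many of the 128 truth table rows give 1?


Formula: ((NOT x2 IMPLIES (x7 OR NOT x3)) XOR ((x6 OR NOT x1) IMPLIES (x1 AND x1))) over 7 vars (128 rows)
Evaluate each row (x1, x2, x3, x4, x5, x6, x7 as bits, MSB first):
  row 0 [0000000]: ((NOT 0 IMPLIES (0 OR NOT 0)) XOR ((0 OR NOT 0) IMPLIES (0 AND 0))) -> 1
  row 1 [0000001]: ((NOT 0 IMPLIES (1 OR NOT 0)) XOR ((0 OR NOT 0) IMPLIES (0 AND 0))) -> 1
  row 2 [0000010]: ((NOT 0 IMPLIES (0 OR NOT 0)) XOR ((1 OR NOT 0) IMPLIES (0 AND 0))) -> 1
  row 3 [0000011]: ((NOT 0 IMPLIES (1 OR NOT 0)) XOR ((1 OR NOT 0) IMPLIES (0 AND 0))) -> 1
  row 4 [0000100]: ((NOT 0 IMPLIES (0 OR NOT 0)) XOR ((0 OR NOT 0) IMPLIES (0 AND 0))) -> 1
  (every remaining row is evaluated the same way; all 128 results are listed next)
Full result column, 8 rows per line (x1,x2,x3,x4 fixed per line; x5,x6,x7 runs 000..111 left to right):
  rows 0-7 [x1,x2,x3,x4=0000]: 11111111  (ones: 8)
  rows 8-15 [x1,x2,x3,x4=0001]: 11111111  (ones: 8)
  rows 16-23 [x1,x2,x3,x4=0010]: 01010101  (ones: 4)
  rows 24-31 [x1,x2,x3,x4=0011]: 01010101  (ones: 4)
  rows 32-39 [x1,x2,x3,x4=0100]: 11111111  (ones: 8)
  rows 40-47 [x1,x2,x3,x4=0101]: 11111111  (ones: 8)
  rows 48-55 [x1,x2,x3,x4=0110]: 11111111  (ones: 8)
  rows 56-63 [x1,x2,x3,x4=0111]: 11111111  (ones: 8)
  rows 64-71 [x1,x2,x3,x4=1000]: 00000000  (ones: 0)
  rows 72-79 [x1,x2,x3,x4=1001]: 00000000  (ones: 0)
  rows 80-87 [x1,x2,x3,x4=1010]: 10101010  (ones: 4)
  rows 88-95 [x1,x2,x3,x4=1011]: 10101010  (ones: 4)
  rows 96-103 [x1,x2,x3,x4=1100]: 00000000  (ones: 0)
  rows 104-111 [x1,x2,x3,x4=1101]: 00000000  (ones: 0)
  rows 112-119 [x1,x2,x3,x4=1110]: 00000000  (ones: 0)
  rows 120-127 [x1,x2,x3,x4=1111]: 00000000  (ones: 0)
Count of 1-rows = 8+8+4+4+8+8+8+8+0+0+4+4+0+0+0+0 = 64

64


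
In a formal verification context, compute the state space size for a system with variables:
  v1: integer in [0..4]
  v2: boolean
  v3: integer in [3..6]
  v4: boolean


State space = product of domain sizes of all variables.
Domain sizes:
  v1 (integer in [0..4]): 5
  v2 (boolean): 2
  v3 (integer in [3..6]): 4
  v4 (boolean): 2
Product = 5 * 2 * 4 * 2 = 80

80


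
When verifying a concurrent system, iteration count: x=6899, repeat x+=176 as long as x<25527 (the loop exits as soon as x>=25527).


Step 1: x goes from 6899 toward 25527 by 176; the body runs while x<25527, so iterations = ceil((bound-start)/step)
Step 2: Distance=18628
Step 3: ceil(18628/176)=106

106


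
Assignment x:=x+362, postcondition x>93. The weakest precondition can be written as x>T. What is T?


Formula: wp(x:=E, P) = P[E/x] (substitute E for x in postcondition)
Step 1: Postcondition: x>93
Step 2: Substitute x+362 for x: x+362>93
Step 3: Solve for x: x > 93-362 = -269

-269


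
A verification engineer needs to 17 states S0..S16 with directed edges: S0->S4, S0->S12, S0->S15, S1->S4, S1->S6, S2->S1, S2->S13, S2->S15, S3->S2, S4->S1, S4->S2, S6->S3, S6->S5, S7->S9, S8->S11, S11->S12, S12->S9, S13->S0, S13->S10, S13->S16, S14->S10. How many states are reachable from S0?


BFS from S0:
  layer 0: {S0}
  layer 1: {S4, S12, S15}
  layer 2: {S1, S2, S9}
  layer 3: {S6, S13}
  layer 4: {S3, S5, S10, S16}
Reachable set: {S0, S1, S2, S3, S4, S5, S6, S9, S10, S12, S13, S15, S16}
Count = 13

13


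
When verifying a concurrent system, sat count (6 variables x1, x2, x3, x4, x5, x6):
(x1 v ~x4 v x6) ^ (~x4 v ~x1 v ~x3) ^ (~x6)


CNF with 3 clauses over 6 vars (64 assignments).
An assignment satisfies CNF iff every clause has >=1 true literal.
Check each row (bits = x1,x2,x3,x4,x5,x6; clause T/F shown):
  row 0 [000000]: clauses=TTT -> 1
  row 1 [000001]: clauses=TTF -> 0
  row 2 [000010]: clauses=TTT -> 1
  row 3 [000011]: clauses=TTF -> 0
  row 4 [000100]: clauses=FTT -> 0
  (every remaining row is evaluated the same way; all 64 results are listed next)
Full result column, 8 rows per line (x1,x2,x3 fixed per line; x4,x5,x6 runs 000..111 left to right):
  rows 0-7 [x1,x2,x3=000]: 10100000  (ones: 2)
  rows 8-15 [x1,x2,x3=001]: 10100000  (ones: 2)
  rows 16-23 [x1,x2,x3=010]: 10100000  (ones: 2)
  rows 24-31 [x1,x2,x3=011]: 10100000  (ones: 2)
  rows 32-39 [x1,x2,x3=100]: 10101010  (ones: 4)
  rows 40-47 [x1,x2,x3=101]: 10100000  (ones: 2)
  rows 48-55 [x1,x2,x3=110]: 10101010  (ones: 4)
  rows 56-63 [x1,x2,x3=111]: 10100000  (ones: 2)
Satisfying assignments = 2+2+2+2+4+2+4+2 = 20

20


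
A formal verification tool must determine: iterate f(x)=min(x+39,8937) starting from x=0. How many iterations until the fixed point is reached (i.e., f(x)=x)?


Step 1: x=0, cap=8937, increment=39
Step 2: x grows by 39 each step until capped at 8937; fixed point is x=8937
Step 3: iterations = ceil(8937/39) = 230

230


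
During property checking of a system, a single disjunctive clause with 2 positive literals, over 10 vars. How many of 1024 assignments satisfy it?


Step 1: Total=2^10=1024
Step 2: Unsat when all 2 false: 2^8=256
Step 3: Sat=1024-256=768

768


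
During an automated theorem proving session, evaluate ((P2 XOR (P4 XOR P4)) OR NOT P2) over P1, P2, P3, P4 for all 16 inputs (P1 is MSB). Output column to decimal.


Formula: ((P2 XOR (P4 XOR P4)) OR NOT P2) over P1, P2, P3, P4 (16 rows)
Evaluate each row (bits = P1,P2,P3,P4, MSB first):
  row 0 [0000]: ((0 XOR (0 XOR 0)) OR NOT 0) -> 1
  row 1 [0001]: ((0 XOR (1 XOR 1)) OR NOT 0) -> 1
  row 2 [0010]: ((0 XOR (0 XOR 0)) OR NOT 0) -> 1
  row 3 [0011]: ((0 XOR (1 XOR 1)) OR NOT 0) -> 1
  row 4 [0100]: ((1 XOR (0 XOR 0)) OR NOT 1) -> 1
  row 5 [0101]: ((1 XOR (1 XOR 1)) OR NOT 1) -> 1
  row 6 [0110]: ((1 XOR (0 XOR 0)) OR NOT 1) -> 1
  row 7 [0111]: ((1 XOR (1 XOR 1)) OR NOT 1) -> 1
  row 8 [1000]: ((0 XOR (0 XOR 0)) OR NOT 0) -> 1
  row 9 [1001]: ((0 XOR (1 XOR 1)) OR NOT 0) -> 1
  row 10 [1010]: ((0 XOR (0 XOR 0)) OR NOT 0) -> 1
  row 11 [1011]: ((0 XOR (1 XOR 1)) OR NOT 0) -> 1
  row 12 [1100]: ((1 XOR (0 XOR 0)) OR NOT 1) -> 1
  row 13 [1101]: ((1 XOR (1 XOR 1)) OR NOT 1) -> 1
  row 14 [1110]: ((1 XOR (0 XOR 0)) OR NOT 1) -> 1
  row 15 [1111]: ((1 XOR (1 XOR 1)) OR NOT 1) -> 1
Full result column, 4 rows per line (P1,P2 fixed per line; P3,P4 runs 00..11 left to right):
  rows 0-3 [P1,P2=00]: 1111  = hex F
  rows 4-7 [P1,P2=01]: 1111  = hex F
  rows 8-11 [P1,P2=10]: 1111  = hex F
  rows 12-15 [P1,P2=11]: 1111  = hex F
Output column (row 0 .. row 15) = 1111111111111111
Output column grouped in 4s = 1111 1111 1111 1111 = 0xFFFF
Convert to decimal digit by digit (value = value*16 + digit):
  F -> 15
  15*16 + 15 (F) = 255
  255*16 + 15 (F) = 4095
  4095*16 + 15 (F) = 65535
Decimal = 65535

65535


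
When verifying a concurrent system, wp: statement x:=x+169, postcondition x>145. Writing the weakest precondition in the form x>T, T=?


Formula: wp(x:=E, P) = P[E/x] (substitute E for x in postcondition)
Step 1: Postcondition: x>145
Step 2: Substitute x+169 for x: x+169>145
Step 3: Solve for x: x > 145-169 = -24

-24


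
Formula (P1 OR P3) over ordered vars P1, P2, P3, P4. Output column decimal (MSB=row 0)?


Formula: (P1 OR P3) over P1, P2, P3, P4 (16 rows)
Evaluate each row (bits = P1,P2,P3,P4, MSB first):
  row 0 [0000]: (0 OR 0) -> 0
  row 1 [0001]: (0 OR 0) -> 0
  row 2 [0010]: (0 OR 1) -> 1
  row 3 [0011]: (0 OR 1) -> 1
  row 4 [0100]: (0 OR 0) -> 0
  row 5 [0101]: (0 OR 0) -> 0
  row 6 [0110]: (0 OR 1) -> 1
  row 7 [0111]: (0 OR 1) -> 1
  row 8 [1000]: (1 OR 0) -> 1
  row 9 [1001]: (1 OR 0) -> 1
  row 10 [1010]: (1 OR 1) -> 1
  row 11 [1011]: (1 OR 1) -> 1
  row 12 [1100]: (1 OR 0) -> 1
  row 13 [1101]: (1 OR 0) -> 1
  row 14 [1110]: (1 OR 1) -> 1
  row 15 [1111]: (1 OR 1) -> 1
Full result column, 4 rows per line (P1,P2 fixed per line; P3,P4 runs 00..11 left to right):
  rows 0-3 [P1,P2=00]: 0011  = hex 3
  rows 4-7 [P1,P2=01]: 0011  = hex 3
  rows 8-11 [P1,P2=10]: 1111  = hex F
  rows 12-15 [P1,P2=11]: 1111  = hex F
Output column (row 0 .. row 15) = 0011001111111111
Output column grouped in 4s = 0011 0011 1111 1111 = 0x33FF
Convert to decimal digit by digit (value = value*16 + digit):
  3 -> 3
  3*16 + 3 = 51
  51*16 + 15 (F) = 831
  831*16 + 15 (F) = 13311
Decimal = 13311

13311
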